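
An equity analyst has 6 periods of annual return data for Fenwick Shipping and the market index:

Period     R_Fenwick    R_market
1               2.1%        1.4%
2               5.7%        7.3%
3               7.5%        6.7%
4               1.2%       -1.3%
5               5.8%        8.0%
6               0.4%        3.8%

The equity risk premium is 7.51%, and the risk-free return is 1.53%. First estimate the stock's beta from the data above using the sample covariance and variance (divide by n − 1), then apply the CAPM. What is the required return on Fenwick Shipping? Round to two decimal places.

6.27%

Mean R_i = (2.1 + 5.7 + 7.5 + 1.2 + 5.8 + 0.4) / 6 = 3.7833%
Mean R_m = (1.4 + 7.3 + 6.7 − 1.3 + 8.0 + 3.8) / 6 = 4.3167%
Σ(R_i − R̄_i)(R_m − R̄_m) = 43.1717  ⇒  Cov = 43.1717 / 5 = 8.6343
Σ(R_m − R̄_m)² = 68.4683  ⇒  Var(R_m) = 68.4683 / 5 = 13.6937
β = Cov / Var(R_m) = 8.6343 / 13.6937 = 0.6305
E(R) = R_f + β × MRP = 1.53% + 0.6305 × 7.51% = 6.27%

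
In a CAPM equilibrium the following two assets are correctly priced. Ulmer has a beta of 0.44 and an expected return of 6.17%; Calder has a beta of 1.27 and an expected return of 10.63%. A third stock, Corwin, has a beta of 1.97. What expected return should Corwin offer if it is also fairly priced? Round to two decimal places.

MRP (SML slope) = (10.63% − 6.17%) / (1.27 − 0.44) = 4.46% / 0.83 = 5.3735%
R_f (intercept) = 6.17% − 0.44 × 5.3735% = 3.8057%
E(R_Corwin) = R_f + β × MRP = 3.8057% + 1.97 × 5.3735% = 14.39%

14.39%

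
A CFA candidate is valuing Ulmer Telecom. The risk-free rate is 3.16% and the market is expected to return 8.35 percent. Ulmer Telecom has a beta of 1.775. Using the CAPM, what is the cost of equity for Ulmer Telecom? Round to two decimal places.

12.37%

Market risk premium = E(R_m) − R_f = 8.35% − 3.16% = 5.19%
E(R) = R_f + β × MRP = 3.16% + 1.775 × 5.19% = 12.37%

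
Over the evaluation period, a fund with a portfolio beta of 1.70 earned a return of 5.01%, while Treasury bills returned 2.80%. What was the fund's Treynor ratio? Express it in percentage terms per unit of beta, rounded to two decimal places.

Treynor = (R_P − R_f) / β_P = (5.01% − 2.80%) / 1.7000 = 2.21% / 1.7000 = 1.30%

1.30%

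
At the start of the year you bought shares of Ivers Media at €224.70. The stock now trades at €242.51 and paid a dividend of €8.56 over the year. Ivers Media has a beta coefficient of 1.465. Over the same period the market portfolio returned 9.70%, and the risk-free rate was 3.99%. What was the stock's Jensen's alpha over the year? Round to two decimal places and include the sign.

-0.62%

Realised HPR = (P1 + D1 − P0) / P0 = (242.51 + 8.56 − 224.70) / 224.70 = 26.37 / 224.70 = 11.7356%
MRP = 9.70% − 3.99% = 5.71%
CAPM required = R_f + β·MRP = 3.99% + 1.465 × 5.71% = 12.35515%
α = realised − required = 11.7356% − 12.35515% = -0.62%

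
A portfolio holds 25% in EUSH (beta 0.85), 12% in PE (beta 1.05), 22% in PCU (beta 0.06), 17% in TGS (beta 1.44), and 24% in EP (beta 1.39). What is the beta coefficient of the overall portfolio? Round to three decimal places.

β_P = Σ w_i β_i = 0.25×0.85 + 0.12×1.05 + 0.22×0.06 + 0.17×1.44 + 0.24×1.39 = 0.9301

0.930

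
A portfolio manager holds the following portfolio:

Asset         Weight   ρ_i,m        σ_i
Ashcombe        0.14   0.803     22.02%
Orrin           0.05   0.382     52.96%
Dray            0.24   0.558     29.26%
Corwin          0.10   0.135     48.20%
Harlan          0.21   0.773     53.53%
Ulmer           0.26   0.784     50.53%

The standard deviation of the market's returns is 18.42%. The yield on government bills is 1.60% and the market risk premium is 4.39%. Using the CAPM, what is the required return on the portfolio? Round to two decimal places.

8.05%

β_Ashcombe = 0.803 × 22.02% / 18.42% = 0.9599
β_Orrin = 0.382 × 52.96% / 18.42% = 1.0983
β_Dray = 0.558 × 29.26% / 18.42% = 0.8864
β_Corwin = 0.135 × 48.20% / 18.42% = 0.3533
β_Harlan = 0.773 × 53.53% / 18.42% = 2.2464
β_Ulmer = 0.784 × 50.53% / 18.42% = 2.1507
β_P = Σ w_i β_i = 0.14×0.9599 + 0.05×1.0983 + 0.24×0.8864 + 0.10×0.3533 + 0.21×2.2464 + 0.26×2.1507 = 1.4683
E(R_P) = R_f + β_P × MRP = 1.60% + 1.4683 × 4.39% = 8.05%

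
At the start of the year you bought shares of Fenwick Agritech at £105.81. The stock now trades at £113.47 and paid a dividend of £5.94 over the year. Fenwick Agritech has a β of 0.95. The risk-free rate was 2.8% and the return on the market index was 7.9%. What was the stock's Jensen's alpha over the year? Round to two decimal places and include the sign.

Realised HPR = (P1 + D1 − P0) / P0 = (113.47 + 5.94 − 105.81) / 105.81 = 13.60 / 105.81 = 12.8532%
MRP = 7.9% − 2.8% = 5.10%
CAPM required = R_f + β·MRP = 2.8% + 0.95 × 5.1% = 7.6450%
α = realised − required = 12.8532% − 7.6450% = +5.21%

+5.21%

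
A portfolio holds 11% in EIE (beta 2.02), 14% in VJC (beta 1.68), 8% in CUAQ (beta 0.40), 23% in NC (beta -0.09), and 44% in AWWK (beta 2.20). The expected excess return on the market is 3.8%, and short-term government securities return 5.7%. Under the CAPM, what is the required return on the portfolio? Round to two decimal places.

11.16%

β_P = Σ w_i β_i = 0.11×2.02 + 0.14×1.68 + 0.08×0.40 + 0.23×-0.09 + 0.44×2.20 = 1.4367
E(R_P) = R_f + β_P × MRP = 5.7% + 1.4367 × 3.8% = 11.16%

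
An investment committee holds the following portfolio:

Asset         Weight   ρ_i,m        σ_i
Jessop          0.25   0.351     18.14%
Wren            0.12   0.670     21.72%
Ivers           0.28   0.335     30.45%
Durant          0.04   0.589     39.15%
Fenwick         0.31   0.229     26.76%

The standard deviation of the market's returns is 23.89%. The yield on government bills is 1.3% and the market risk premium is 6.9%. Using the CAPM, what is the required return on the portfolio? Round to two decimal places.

β_Jessop = 0.351 × 18.14% / 23.89% = 0.2665
β_Wren = 0.670 × 21.72% / 23.89% = 0.6091
β_Ivers = 0.335 × 30.45% / 23.89% = 0.4270
β_Durant = 0.589 × 39.15% / 23.89% = 0.9652
β_Fenwick = 0.229 × 26.76% / 23.89% = 0.2565
β_P = Σ w_i β_i = 0.25×0.2665 + 0.12×0.6091 + 0.28×0.4270 + 0.04×0.9652 + 0.31×0.2565 = 0.3774
E(R_P) = R_f + β_P × MRP = 1.3% + 0.3774 × 6.9% = 3.90%

3.90%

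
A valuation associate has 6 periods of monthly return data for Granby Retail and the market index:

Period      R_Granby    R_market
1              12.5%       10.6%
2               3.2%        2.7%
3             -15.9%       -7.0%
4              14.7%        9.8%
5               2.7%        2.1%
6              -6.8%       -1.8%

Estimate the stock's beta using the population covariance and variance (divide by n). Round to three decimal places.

Mean R_i = (12.5 + 3.2 − 15.9 + 14.7 + 2.7 − 6.8) / 6 = 1.7333%
Mean R_m = (10.6 + 2.7 − 7.0 + 9.8 + 2.1 − 1.8) / 6 = 2.7333%
Σ(R_i − R̄_i)(R_m − R̄_m) = 385.9833  ⇒  Cov = 385.9833 / 6 = 64.3306
Σ(R_m − R̄_m)² = 227.5133  ⇒  Var(R_m) = 227.5133 / 6 = 37.9189
β = Cov / Var(R_m) = 64.3306 / 37.9189 = 1.6965

1.697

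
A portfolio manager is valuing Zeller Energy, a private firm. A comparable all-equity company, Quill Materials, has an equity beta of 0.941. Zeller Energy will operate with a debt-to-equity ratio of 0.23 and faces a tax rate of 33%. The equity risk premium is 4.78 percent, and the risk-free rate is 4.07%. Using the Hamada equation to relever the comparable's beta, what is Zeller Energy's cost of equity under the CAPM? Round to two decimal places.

9.26%

β_L = β_U × [1 + (1 − t)(D/E)] = 0.941 × [1 + (1 − 0.33) × 0.23]
    = 0.941 × [1 + 0.67 × 0.23] = 0.941 × 1.1541 = 1.0860
E(R) = R_f + β_L × MRP = 4.07% + 1.0860 × 4.78% = 9.26%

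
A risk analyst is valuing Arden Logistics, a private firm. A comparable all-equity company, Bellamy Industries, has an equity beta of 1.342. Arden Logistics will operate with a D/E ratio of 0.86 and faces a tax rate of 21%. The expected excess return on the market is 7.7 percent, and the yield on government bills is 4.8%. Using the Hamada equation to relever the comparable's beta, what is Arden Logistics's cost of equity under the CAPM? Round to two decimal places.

22.15%

β_L = β_U × [1 + (1 − t)(D/E)] = 1.342 × [1 + (1 − 0.21) × 0.86]
    = 1.342 × [1 + 0.79 × 0.86] = 1.342 × 1.6794 = 2.2538
E(R) = R_f + β_L × MRP = 4.8% + 2.2538 × 7.7% = 22.15%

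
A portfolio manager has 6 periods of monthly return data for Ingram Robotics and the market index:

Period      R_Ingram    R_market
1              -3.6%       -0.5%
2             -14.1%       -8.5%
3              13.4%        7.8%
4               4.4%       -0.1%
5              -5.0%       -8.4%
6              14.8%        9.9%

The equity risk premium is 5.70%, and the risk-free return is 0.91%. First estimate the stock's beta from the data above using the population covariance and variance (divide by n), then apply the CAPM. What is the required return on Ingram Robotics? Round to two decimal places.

8.72%

Mean R_i = (-3.6 − 14.1 + 13.4 + 4.4 − 5.0 + 14.8) / 6 = 1.6500%
Mean R_m = (-0.5 − 8.5 + 7.8 − 0.1 − 8.4 + 9.9) / 6 = 0.0333%
Σ(R_i − R̄_i)(R_m − R̄_m) = 413.9200  ⇒  Cov = 413.9200 / 6 = 68.9867
Σ(R_m − R̄_m)² = 301.9133  ⇒  Var(R_m) = 301.9133 / 6 = 50.3189
β = Cov / Var(R_m) = 68.9867 / 50.3189 = 1.3710
E(R) = R_f + β × MRP = 0.91% + 1.3710 × 5.70% = 8.72%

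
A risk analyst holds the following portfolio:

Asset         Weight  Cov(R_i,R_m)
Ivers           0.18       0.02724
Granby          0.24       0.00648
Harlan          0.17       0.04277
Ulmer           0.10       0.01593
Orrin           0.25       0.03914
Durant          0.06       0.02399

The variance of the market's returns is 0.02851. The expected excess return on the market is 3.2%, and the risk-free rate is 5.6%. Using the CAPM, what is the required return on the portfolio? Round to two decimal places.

8.58%

β_Ivers = 0.02724 / 0.02851 = 0.9555
β_Granby = 0.00648 / 0.02851 = 0.2273
β_Harlan = 0.04277 / 0.02851 = 1.5002
β_Ulmer = 0.01593 / 0.02851 = 0.5588
β_Orrin = 0.03914 / 0.02851 = 1.3729
β_Durant = 0.02399 / 0.02851 = 0.8415
β_P = Σ w_i β_i = 0.18×0.9555 + 0.24×0.2273 + 0.17×1.5002 + 0.10×0.5588 + 0.25×1.3729 + 0.06×0.8415 = 0.9312
E(R_P) = R_f + β_P × MRP = 5.6% + 0.9312 × 3.2% = 8.58%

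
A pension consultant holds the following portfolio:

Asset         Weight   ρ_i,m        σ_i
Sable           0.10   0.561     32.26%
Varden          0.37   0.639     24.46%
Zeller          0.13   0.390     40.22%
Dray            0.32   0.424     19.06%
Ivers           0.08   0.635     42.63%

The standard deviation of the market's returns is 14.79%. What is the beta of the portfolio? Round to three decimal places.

0.973

β_Sable = 0.561 × 32.26% / 14.79% = 1.2237
β_Varden = 0.639 × 24.46% / 14.79% = 1.0568
β_Zeller = 0.390 × 40.22% / 14.79% = 1.0606
β_Dray = 0.424 × 19.06% / 14.79% = 0.5464
β_Ivers = 0.635 × 42.63% / 14.79% = 1.8303
β_P = Σ w_i β_i = 0.10×1.2237 + 0.37×1.0568 + 0.13×1.0606 + 0.32×0.5464 + 0.08×1.8303 = 0.9725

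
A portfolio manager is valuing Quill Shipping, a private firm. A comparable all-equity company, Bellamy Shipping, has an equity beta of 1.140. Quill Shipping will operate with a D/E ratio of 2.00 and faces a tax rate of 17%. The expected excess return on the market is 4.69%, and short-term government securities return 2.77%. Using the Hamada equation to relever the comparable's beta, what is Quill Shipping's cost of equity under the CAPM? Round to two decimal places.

β_L = β_U × [1 + (1 − t)(D/E)] = 1.140 × [1 + (1 − 0.17) × 2.00]
    = 1.140 × [1 + 0.83 × 2.00] = 1.140 × 2.6600 = 3.0324
E(R) = R_f + β_L × MRP = 2.77% + 3.0324 × 4.69% = 16.99%

16.99%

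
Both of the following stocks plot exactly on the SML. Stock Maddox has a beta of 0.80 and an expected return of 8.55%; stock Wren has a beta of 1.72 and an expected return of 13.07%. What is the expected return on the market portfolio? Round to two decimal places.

Both satisfy E(R) = R_f + β·MRP, so the slope of the SML is
MRP = (13.07% − 8.55%) / (1.72 − 0.80) = 4.52% / 0.92 = 4.9130%
R_f = E(R_Maddox) − β_Maddox·MRP = 8.55% − 0.80 × 4.9130% = 4.6196%
E(R_m) = R_f + MRP = 4.6196% + 4.9130% = 9.53%

9.53%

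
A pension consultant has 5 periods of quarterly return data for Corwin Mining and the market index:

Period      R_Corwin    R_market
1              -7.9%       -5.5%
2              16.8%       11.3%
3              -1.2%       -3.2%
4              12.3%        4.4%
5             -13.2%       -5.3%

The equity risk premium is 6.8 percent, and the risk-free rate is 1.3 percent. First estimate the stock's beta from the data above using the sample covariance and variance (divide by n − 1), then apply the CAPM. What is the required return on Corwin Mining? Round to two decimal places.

Mean R_i = (-7.9 + 16.8 − 1.2 + 12.3 − 13.2) / 5 = 1.3600%
Mean R_m = (-5.5 + 11.3 − 3.2 + 4.4 − 5.3) / 5 = 0.3400%
Σ(R_i − R̄_i)(R_m − R̄_m) = 358.8980  ⇒  Cov = 358.8980 / 4 = 89.7245
Σ(R_m − R̄_m)² = 215.0520  ⇒  Var(R_m) = 215.0520 / 4 = 53.7630
β = Cov / Var(R_m) = 89.7245 / 53.7630 = 1.6689
E(R) = R_f + β × MRP = 1.3% + 1.6689 × 6.8% = 12.65%

12.65%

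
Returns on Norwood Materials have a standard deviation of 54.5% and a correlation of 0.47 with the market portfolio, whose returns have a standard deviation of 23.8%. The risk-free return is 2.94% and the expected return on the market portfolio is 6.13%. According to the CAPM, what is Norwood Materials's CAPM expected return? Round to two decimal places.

6.37%

β = ρ × σ_i / σ_m = 0.47 × 54.5% / 23.8% = 1.0763
MRP = 6.13% − 2.94% = 3.19%
E(R) = 2.94% + 1.0763 × 3.19% = 6.37%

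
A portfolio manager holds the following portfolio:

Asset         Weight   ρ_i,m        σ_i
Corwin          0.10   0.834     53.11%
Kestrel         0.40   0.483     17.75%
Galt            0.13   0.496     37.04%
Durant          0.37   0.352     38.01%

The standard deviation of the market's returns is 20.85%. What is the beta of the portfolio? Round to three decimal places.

0.729

β_Corwin = 0.834 × 53.11% / 20.85% = 2.1244
β_Kestrel = 0.483 × 17.75% / 20.85% = 0.4112
β_Galt = 0.496 × 37.04% / 20.85% = 0.8811
β_Durant = 0.352 × 38.01% / 20.85% = 0.6417
β_P = Σ w_i β_i = 0.10×2.1244 + 0.40×0.4112 + 0.13×0.8811 + 0.37×0.6417 = 0.7289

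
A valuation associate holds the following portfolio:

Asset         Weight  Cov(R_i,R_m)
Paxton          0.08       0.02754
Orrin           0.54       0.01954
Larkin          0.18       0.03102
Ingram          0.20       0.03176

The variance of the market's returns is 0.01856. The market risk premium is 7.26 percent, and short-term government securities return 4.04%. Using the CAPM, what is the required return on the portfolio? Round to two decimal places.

β_Paxton = 0.02754 / 0.01856 = 1.4838
β_Orrin = 0.01954 / 0.01856 = 1.0528
β_Larkin = 0.03102 / 0.01856 = 1.6713
β_Ingram = 0.03176 / 0.01856 = 1.7112
β_P = Σ w_i β_i = 0.08×1.4838 + 0.54×1.0528 + 0.18×1.6713 + 0.20×1.7112 = 1.3303
E(R_P) = R_f + β_P × MRP = 4.04% + 1.3303 × 7.26% = 13.70%

13.70%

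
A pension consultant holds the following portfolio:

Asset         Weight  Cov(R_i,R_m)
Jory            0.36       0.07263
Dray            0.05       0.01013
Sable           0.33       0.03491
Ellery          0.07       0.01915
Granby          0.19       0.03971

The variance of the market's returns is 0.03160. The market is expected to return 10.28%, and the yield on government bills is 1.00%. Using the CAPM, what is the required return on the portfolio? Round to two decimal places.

β_Jory = 0.07263 / 0.03160 = 2.2984
β_Dray = 0.01013 / 0.03160 = 0.3206
β_Sable = 0.03491 / 0.03160 = 1.1047
β_Ellery = 0.01915 / 0.03160 = 0.6060
β_Granby = 0.03971 / 0.03160 = 1.2566
β_P = Σ w_i β_i = 0.36×2.2984 + 0.05×0.3206 + 0.33×1.1047 + 0.07×0.6060 + 0.19×1.2566 = 1.4892
MRP = 10.28% − 1.00% = 9.28%
E(R_P) = R_f + β_P × MRP = 1.00% + 1.4892 × 9.28% = 14.82%

14.82%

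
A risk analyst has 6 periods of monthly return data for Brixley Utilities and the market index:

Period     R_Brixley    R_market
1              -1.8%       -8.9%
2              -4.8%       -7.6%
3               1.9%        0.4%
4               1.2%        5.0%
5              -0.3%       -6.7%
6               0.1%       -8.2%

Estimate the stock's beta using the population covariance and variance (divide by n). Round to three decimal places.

Mean R_i = (-1.8 − 4.8 + 1.9 + 1.2 − 0.3 + 0.1) / 6 = -0.6167%
Mean R_m = (-8.9 − 7.6 + 0.4 + 5.0 − 6.7 − 8.2) / 6 = -4.3333%
Σ(R_i − R̄_i)(R_m − R̄_m) = 44.4167  ⇒  Cov = 44.4167 / 6 = 7.4028
Σ(R_m − R̄_m)² = 161.5933  ⇒  Var(R_m) = 161.5933 / 6 = 26.9322
β = Cov / Var(R_m) = 7.4028 / 26.9322 = 0.2749

0.275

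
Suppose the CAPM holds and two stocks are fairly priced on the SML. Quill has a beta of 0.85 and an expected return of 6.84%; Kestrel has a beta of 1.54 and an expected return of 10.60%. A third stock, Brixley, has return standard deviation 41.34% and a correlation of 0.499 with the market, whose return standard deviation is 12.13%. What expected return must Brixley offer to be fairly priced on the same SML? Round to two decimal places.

MRP = (10.60% − 6.84%) / (1.54 − 0.85) = 5.4493%
R_f = 6.84% − 0.85 × 5.4493% = 2.2081%
β_Brixley = ρ·σ_i/σ_m = 0.499 × 41.34 / 12.13 = 1.7006
E(R_Brixley) = R_f + β × MRP = 2.2081% + 1.7006 × 5.4493% = 11.48%

11.48%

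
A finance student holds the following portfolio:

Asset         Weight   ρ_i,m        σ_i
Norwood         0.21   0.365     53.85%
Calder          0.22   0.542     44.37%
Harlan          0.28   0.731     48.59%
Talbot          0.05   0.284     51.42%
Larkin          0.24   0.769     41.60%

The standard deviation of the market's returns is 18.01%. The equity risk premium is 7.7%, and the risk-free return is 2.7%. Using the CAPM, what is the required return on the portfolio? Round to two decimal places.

β_Norwood = 0.365 × 53.85% / 18.01% = 1.0914
β_Calder = 0.542 × 44.37% / 18.01% = 1.3353
β_Harlan = 0.731 × 48.59% / 18.01% = 1.9722
β_Talbot = 0.284 × 51.42% / 18.01% = 0.8108
β_Larkin = 0.769 × 41.60% / 18.01% = 1.7763
β_P = Σ w_i β_i = 0.21×1.0914 + 0.22×1.3353 + 0.28×1.9722 + 0.05×0.8108 + 0.24×1.7763 = 1.5420
E(R_P) = R_f + β_P × MRP = 2.7% + 1.5420 × 7.7% = 14.57%

14.57%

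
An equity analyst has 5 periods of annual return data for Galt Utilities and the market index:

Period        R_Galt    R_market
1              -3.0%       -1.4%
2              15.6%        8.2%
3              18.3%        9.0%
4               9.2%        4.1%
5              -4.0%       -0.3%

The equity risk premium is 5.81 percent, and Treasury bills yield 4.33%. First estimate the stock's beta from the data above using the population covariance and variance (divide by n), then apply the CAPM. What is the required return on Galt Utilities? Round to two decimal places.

Mean R_i = (-3.0 + 15.6 + 18.3 + 9.2 − 4.0) / 5 = 7.2200%
Mean R_m = (-1.4 + 8.2 + 9.0 + 4.1 − 0.3) / 5 = 3.9200%
Σ(R_i − R̄_i)(R_m − R̄_m) = 194.2280  ⇒  Cov = 194.2280 / 5 = 38.8456
Σ(R_m − R̄_m)² = 90.2680  ⇒  Var(R_m) = 90.2680 / 5 = 18.0536
β = Cov / Var(R_m) = 38.8456 / 18.0536 = 2.1517
E(R) = R_f + β × MRP = 4.33% + 2.1517 × 5.81% = 16.83%

16.83%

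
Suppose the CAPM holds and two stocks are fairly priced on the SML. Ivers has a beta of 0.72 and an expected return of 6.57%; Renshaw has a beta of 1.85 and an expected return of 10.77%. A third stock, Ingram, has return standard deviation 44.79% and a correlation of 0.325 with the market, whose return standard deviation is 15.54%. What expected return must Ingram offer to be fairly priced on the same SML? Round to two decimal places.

7.38%

MRP = (10.77% − 6.57%) / (1.85 − 0.72) = 3.7168%
R_f = 6.57% − 0.72 × 3.7168% = 3.8939%
β_Ingram = ρ·σ_i/σ_m = 0.325 × 44.79 / 15.54 = 0.9367
E(R_Ingram) = R_f + β × MRP = 3.8939% + 0.9367 × 3.7168% = 7.38%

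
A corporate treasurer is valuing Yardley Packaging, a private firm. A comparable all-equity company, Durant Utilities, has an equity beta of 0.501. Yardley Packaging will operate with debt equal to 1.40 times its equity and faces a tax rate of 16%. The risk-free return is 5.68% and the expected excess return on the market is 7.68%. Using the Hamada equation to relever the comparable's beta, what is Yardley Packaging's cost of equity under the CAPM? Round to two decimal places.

14.05%

β_L = β_U × [1 + (1 − t)(D/E)] = 0.501 × [1 + (1 − 0.16) × 1.40]
    = 0.501 × [1 + 0.84 × 1.40] = 0.501 × 2.1760 = 1.0902
E(R) = R_f + β_L × MRP = 5.68% + 1.0902 × 7.68% = 14.05%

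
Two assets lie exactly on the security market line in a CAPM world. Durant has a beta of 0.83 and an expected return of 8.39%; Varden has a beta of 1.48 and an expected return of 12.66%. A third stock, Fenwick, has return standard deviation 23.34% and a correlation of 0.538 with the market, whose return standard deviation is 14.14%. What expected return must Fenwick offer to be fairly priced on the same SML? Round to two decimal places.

8.77%

MRP = (12.66% − 8.39%) / (1.48 − 0.83) = 6.5692%
R_f = 8.39% − 0.83 × 6.5692% = 2.9376%
β_Fenwick = ρ·σ_i/σ_m = 0.538 × 23.34 / 14.14 = 0.8880
E(R_Fenwick) = R_f + β × MRP = 2.9376% + 0.8880 × 6.5692% = 8.77%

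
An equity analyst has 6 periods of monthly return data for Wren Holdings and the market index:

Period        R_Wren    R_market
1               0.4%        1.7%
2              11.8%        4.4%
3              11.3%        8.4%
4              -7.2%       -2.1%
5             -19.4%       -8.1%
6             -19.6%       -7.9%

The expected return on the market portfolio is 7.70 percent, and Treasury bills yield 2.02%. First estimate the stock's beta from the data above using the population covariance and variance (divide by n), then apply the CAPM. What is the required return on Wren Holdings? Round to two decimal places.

Mean R_i = (0.4 + 11.8 + 11.3 − 7.2 − 19.4 − 19.6) / 6 = -3.7833%
Mean R_m = (1.7 + 4.4 + 8.4 − 2.1 − 8.1 − 7.9) / 6 = -0.6000%
Σ(R_i − R̄_i)(R_m − R̄_m) = 461.0000  ⇒  Cov = 461.0000 / 6 = 76.8333
Σ(R_m − R̄_m)² = 223.0800  ⇒  Var(R_m) = 223.0800 / 6 = 37.1800
β = Cov / Var(R_m) = 76.8333 / 37.1800 = 2.0665
MRP = 7.70% − 2.02% = 5.68%
E(R) = R_f + β × MRP = 2.02% + 2.0665 × 5.68% = 13.76%

13.76%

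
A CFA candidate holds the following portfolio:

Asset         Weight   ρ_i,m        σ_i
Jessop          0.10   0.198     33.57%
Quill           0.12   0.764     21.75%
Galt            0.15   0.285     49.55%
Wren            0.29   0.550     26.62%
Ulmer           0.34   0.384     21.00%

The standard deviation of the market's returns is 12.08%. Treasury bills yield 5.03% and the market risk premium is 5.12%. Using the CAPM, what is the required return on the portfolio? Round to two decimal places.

10.02%

β_Jessop = 0.198 × 33.57% / 12.08% = 0.5502
β_Quill = 0.764 × 21.75% / 12.08% = 1.3756
β_Galt = 0.285 × 49.55% / 12.08% = 1.1690
β_Wren = 0.550 × 26.62% / 12.08% = 1.2120
β_Ulmer = 0.384 × 21.00% / 12.08% = 0.6675
β_P = Σ w_i β_i = 0.10×0.5502 + 0.12×1.3756 + 0.15×1.1690 + 0.29×1.2120 + 0.34×0.6675 = 0.9739
E(R_P) = R_f + β_P × MRP = 5.03% + 0.9739 × 5.12% = 10.02%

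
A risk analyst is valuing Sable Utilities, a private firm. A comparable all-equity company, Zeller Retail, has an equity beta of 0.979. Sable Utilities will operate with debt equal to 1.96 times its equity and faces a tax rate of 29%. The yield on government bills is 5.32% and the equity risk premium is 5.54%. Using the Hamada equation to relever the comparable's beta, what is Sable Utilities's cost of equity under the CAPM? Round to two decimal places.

β_L = β_U × [1 + (1 − t)(D/E)] = 0.979 × [1 + (1 − 0.29) × 1.96]
    = 0.979 × [1 + 0.71 × 1.96] = 0.979 × 2.3916 = 2.3414
E(R) = R_f + β_L × MRP = 5.32% + 2.3414 × 5.54% = 18.29%

18.29%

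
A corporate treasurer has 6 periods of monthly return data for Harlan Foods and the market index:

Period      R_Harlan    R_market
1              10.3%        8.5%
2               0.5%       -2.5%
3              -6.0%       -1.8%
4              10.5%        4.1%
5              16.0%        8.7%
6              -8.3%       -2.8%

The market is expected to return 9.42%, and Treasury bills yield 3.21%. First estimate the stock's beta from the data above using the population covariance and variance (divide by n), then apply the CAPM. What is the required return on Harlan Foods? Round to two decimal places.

13.59%

Mean R_i = (10.3 + 0.5 − 6.0 + 10.5 + 16.0 − 8.3) / 6 = 3.8333%
Mean R_m = (8.5 − 2.5 − 1.8 + 4.1 + 8.7 − 2.8) / 6 = 2.3667%
Σ(R_i − R̄_i)(R_m − R̄_m) = 248.1567  ⇒  Cov = 248.1567 / 6 = 41.3595
Σ(R_m − R̄_m)² = 148.4733  ⇒  Var(R_m) = 148.4733 / 6 = 24.7456
β = Cov / Var(R_m) = 41.3595 / 24.7456 = 1.6714
MRP = 9.42% − 3.21% = 6.21%
E(R) = R_f + β × MRP = 3.21% + 1.6714 × 6.21% = 13.59%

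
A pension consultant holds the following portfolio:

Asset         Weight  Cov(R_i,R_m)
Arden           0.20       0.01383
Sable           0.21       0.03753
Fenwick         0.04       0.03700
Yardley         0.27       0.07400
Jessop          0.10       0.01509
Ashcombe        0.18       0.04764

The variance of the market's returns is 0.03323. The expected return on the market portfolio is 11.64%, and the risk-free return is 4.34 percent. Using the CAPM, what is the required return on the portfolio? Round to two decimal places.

β_Arden = 0.01383 / 0.03323 = 0.4162
β_Sable = 0.03753 / 0.03323 = 1.1294
β_Fenwick = 0.03700 / 0.03323 = 1.1135
β_Yardley = 0.07400 / 0.03323 = 2.2269
β_Jessop = 0.01509 / 0.03323 = 0.4541
β_Ashcombe = 0.04764 / 0.03323 = 1.4336
β_P = Σ w_i β_i = 0.20×0.4162 + 0.21×1.1294 + 0.04×1.1135 + 0.27×2.2269 + 0.10×0.4541 + 0.18×1.4336 = 1.2697
MRP = 11.64% − 4.34% = 7.30%
E(R_P) = R_f + β_P × MRP = 4.34% + 1.2697 × 7.30% = 13.61%

13.61%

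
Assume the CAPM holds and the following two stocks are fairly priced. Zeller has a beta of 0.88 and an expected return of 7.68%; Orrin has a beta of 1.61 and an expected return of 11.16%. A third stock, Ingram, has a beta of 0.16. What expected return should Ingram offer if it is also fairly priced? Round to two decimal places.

MRP (SML slope) = (11.16% − 7.68%) / (1.61 − 0.88) = 3.48% / 0.73 = 4.7671%
R_f (intercept) = 7.68% − 0.88 × 4.7671% = 3.4850%
E(R_Ingram) = R_f + β × MRP = 3.4850% + 0.16 × 4.7671% = 4.25%

4.25%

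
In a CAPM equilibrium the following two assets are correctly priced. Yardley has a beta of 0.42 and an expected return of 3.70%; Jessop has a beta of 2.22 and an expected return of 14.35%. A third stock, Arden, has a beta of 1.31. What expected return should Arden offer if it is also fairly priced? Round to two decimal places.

8.97%

MRP (SML slope) = (14.35% − 3.70%) / (2.22 − 0.42) = 10.65% / 1.80 = 5.9167%
R_f (intercept) = 3.70% − 0.42 × 5.9167% = 1.2150%
E(R_Arden) = R_f + β × MRP = 1.2150% + 1.31 × 5.9167% = 8.97%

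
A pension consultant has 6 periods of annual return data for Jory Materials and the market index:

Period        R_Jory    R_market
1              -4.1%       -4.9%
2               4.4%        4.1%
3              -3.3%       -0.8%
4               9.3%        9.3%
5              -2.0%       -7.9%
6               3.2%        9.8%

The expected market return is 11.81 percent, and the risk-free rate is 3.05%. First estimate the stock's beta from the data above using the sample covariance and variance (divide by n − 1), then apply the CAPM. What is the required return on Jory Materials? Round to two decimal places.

8.30%

Mean R_i = (-4.1 + 4.4 − 3.3 + 9.3 − 2.0 + 3.2) / 6 = 1.2500%
Mean R_m = (-4.9 + 4.1 − 0.8 + 9.3 − 7.9 + 9.8) / 6 = 1.6000%
Σ(R_i − R̄_i)(R_m − R̄_m) = 162.4200  ⇒  Cov = 162.4200 / 5 = 32.4840
Σ(R_m − R̄_m)² = 271.0400  ⇒  Var(R_m) = 271.0400 / 5 = 54.2080
β = Cov / Var(R_m) = 32.4840 / 54.2080 = 0.5992
MRP = 11.81% − 3.05% = 8.76%
E(R) = R_f + β × MRP = 3.05% + 0.5992 × 8.76% = 8.30%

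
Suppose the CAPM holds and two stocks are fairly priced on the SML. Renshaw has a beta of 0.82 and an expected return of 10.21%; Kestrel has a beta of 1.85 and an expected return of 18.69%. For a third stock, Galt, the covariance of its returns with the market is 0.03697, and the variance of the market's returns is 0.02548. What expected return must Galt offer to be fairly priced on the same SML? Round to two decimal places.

MRP = (18.69% − 10.21%) / (1.85 − 0.82) = 8.2330%
R_f = 10.21% − 0.82 × 8.2330% = 3.4589%
β_Galt = Cov / Var(R_m) = 0.03697 / 0.02548 = 1.4509
E(R_Galt) = R_f + β × MRP = 3.4589% + 1.4509 × 8.2330% = 15.40%

15.40%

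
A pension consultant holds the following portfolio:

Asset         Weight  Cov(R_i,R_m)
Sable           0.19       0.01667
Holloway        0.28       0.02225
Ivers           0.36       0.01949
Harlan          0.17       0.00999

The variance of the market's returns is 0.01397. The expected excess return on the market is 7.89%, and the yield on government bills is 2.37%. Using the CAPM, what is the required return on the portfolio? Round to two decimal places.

12.60%

β_Sable = 0.01667 / 0.01397 = 1.1933
β_Holloway = 0.02225 / 0.01397 = 1.5927
β_Ivers = 0.01949 / 0.01397 = 1.3951
β_Harlan = 0.00999 / 0.01397 = 0.7151
β_P = Σ w_i β_i = 0.19×1.1933 + 0.28×1.5927 + 0.36×1.3951 + 0.17×0.7151 = 1.2965
E(R_P) = R_f + β_P × MRP = 2.37% + 1.2965 × 7.89% = 12.60%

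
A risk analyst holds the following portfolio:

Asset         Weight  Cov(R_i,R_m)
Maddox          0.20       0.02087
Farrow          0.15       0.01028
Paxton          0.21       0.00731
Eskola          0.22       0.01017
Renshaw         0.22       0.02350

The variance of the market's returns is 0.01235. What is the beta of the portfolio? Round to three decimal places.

1.187

β_Maddox = 0.02087 / 0.01235 = 1.6899
β_Farrow = 0.01028 / 0.01235 = 0.8324
β_Paxton = 0.00731 / 0.01235 = 0.5919
β_Eskola = 0.01017 / 0.01235 = 0.8235
β_Renshaw = 0.02350 / 0.01235 = 1.9028
β_P = Σ w_i β_i = 0.20×1.6899 + 0.15×0.8324 + 0.21×0.5919 + 0.22×0.8235 + 0.22×1.9028 = 1.1869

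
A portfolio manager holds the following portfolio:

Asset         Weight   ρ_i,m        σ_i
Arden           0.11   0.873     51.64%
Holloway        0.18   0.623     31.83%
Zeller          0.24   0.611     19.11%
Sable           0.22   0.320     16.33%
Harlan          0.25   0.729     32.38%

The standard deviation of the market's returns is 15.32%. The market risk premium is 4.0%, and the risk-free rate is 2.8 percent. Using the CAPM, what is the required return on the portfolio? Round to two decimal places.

7.60%

β_Arden = 0.873 × 51.64% / 15.32% = 2.9427
β_Holloway = 0.623 × 31.83% / 15.32% = 1.2944
β_Zeller = 0.611 × 19.11% / 15.32% = 0.7622
β_Sable = 0.320 × 16.33% / 15.32% = 0.3411
β_Harlan = 0.729 × 32.38% / 15.32% = 1.5408
β_P = Σ w_i β_i = 0.11×2.9427 + 0.18×1.2944 + 0.24×0.7622 + 0.22×0.3411 + 0.25×1.5408 = 1.1999
E(R_P) = R_f + β_P × MRP = 2.8% + 1.1999 × 4.0% = 7.60%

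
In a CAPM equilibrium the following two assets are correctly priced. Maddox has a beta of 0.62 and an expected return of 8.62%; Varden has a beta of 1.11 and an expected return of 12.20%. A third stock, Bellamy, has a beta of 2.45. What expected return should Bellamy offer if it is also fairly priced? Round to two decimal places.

21.99%

MRP (SML slope) = (12.20% − 8.62%) / (1.11 − 0.62) = 3.58% / 0.49 = 7.3061%
R_f (intercept) = 8.62% − 0.62 × 7.3061% = 4.0902%
E(R_Bellamy) = R_f + β × MRP = 4.0902% + 2.45 × 7.3061% = 21.99%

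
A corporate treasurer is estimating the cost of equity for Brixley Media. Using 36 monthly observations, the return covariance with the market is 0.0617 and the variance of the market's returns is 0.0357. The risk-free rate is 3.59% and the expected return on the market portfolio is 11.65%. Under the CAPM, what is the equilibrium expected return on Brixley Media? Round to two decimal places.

17.52%

β = Cov(R_i, R_m) / Var(R_m) = 0.0617 / 0.0357 = 1.7283
MRP = 11.65% − 3.59% = 8.06%
E(R) = R_f + β × MRP = 3.59% + 1.7283 × 8.06% = 17.52%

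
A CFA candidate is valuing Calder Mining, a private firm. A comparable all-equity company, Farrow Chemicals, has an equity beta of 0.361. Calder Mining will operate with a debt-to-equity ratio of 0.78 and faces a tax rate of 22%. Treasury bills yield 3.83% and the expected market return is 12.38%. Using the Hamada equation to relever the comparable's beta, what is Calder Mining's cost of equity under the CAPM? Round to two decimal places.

β_L = β_U × [1 + (1 − t)(D/E)] = 0.361 × [1 + (1 − 0.22) × 0.78]
    = 0.361 × [1 + 0.78 × 0.78] = 0.361 × 1.6084 = 0.5806
MRP = 12.38% − 3.83% = 8.55%
E(R) = R_f + β_L × MRP = 3.83% + 0.5806 × 8.55% = 8.79%

8.79%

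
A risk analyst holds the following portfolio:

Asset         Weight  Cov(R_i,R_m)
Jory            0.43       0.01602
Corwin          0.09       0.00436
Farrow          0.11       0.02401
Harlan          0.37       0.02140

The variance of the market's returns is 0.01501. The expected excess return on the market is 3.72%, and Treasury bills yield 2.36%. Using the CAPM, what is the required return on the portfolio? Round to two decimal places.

β_Jory = 0.01602 / 0.01501 = 1.0673
β_Corwin = 0.00436 / 0.01501 = 0.2905
β_Farrow = 0.02401 / 0.01501 = 1.5996
β_Harlan = 0.02140 / 0.01501 = 1.4257
β_P = Σ w_i β_i = 0.43×1.0673 + 0.09×0.2905 + 0.11×1.5996 + 0.37×1.4257 = 1.1885
E(R_P) = R_f + β_P × MRP = 2.36% + 1.1885 × 3.72% = 6.78%

6.78%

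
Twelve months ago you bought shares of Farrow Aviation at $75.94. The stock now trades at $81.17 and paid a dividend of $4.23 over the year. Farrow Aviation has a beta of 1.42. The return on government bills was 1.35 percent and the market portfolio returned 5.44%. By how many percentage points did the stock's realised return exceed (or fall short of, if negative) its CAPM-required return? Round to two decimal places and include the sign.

Realised HPR = (P1 + D1 − P0) / P0 = (81.17 + 4.23 − 75.94) / 75.94 = 9.46 / 75.94 = 12.4572%
MRP = 5.44% − 1.35% = 4.09%
CAPM required = R_f + β·MRP = 1.35% + 1.42 × 4.09% = 7.1578%
α = realised − required = 12.4572% − 7.1578% = +5.30%

+5.30%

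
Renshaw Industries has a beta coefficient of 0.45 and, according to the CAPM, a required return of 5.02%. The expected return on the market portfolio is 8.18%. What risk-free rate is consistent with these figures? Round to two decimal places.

E(R) = R_f + β(E(R_m) − R_f) = R_f(1 − β) + β·E(R_m)
5.02% = R_f × (1 − 0.45) + 0.45 × 8.18%
5.02% = R_f × 0.55 + 3.6810%
R_f = (5.02% − 3.6810%) / 0.55 = 2.43%

2.43%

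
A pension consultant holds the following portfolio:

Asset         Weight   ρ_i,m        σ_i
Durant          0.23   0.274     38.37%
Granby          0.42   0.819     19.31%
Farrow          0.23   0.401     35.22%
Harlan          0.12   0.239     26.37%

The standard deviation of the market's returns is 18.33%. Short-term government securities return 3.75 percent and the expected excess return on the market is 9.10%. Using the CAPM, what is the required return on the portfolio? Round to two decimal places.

10.24%

β_Durant = 0.274 × 38.37% / 18.33% = 0.5736
β_Granby = 0.819 × 19.31% / 18.33% = 0.8628
β_Farrow = 0.401 × 35.22% / 18.33% = 0.7705
β_Harlan = 0.239 × 26.37% / 18.33% = 0.3438
β_P = Σ w_i β_i = 0.23×0.5736 + 0.42×0.8628 + 0.23×0.7705 + 0.12×0.3438 = 0.7128
E(R_P) = R_f + β_P × MRP = 3.75% + 0.7128 × 9.10% = 10.24%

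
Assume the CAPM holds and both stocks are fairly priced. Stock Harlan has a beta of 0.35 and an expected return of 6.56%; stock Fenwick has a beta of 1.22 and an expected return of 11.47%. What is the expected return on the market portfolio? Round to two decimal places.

Both satisfy E(R) = R_f + β·MRP, so the slope of the SML is
MRP = (11.47% − 6.56%) / (1.22 − 0.35) = 4.91% / 0.87 = 5.6437%
R_f = E(R_Harlan) − β_Harlan·MRP = 6.56% − 0.35 × 5.6437% = 4.5847%
E(R_m) = R_f + MRP = 4.5847% + 5.6437% = 10.23%

10.23%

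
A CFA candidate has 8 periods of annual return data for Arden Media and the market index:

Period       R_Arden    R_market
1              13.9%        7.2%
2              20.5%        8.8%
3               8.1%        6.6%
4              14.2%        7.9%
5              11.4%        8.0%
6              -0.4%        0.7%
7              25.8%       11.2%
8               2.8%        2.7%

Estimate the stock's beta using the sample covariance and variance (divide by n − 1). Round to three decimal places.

2.429

Mean R_i = (13.9 + 20.5 + 8.1 + 14.2 + 11.4 − 0.4 + 25.8 + 2.8) / 8 = 12.0375%
Mean R_m = (7.2 + 8.8 + 6.6 + 7.9 + 8.0 + 0.7 + 11.2 + 2.7) / 8 = 6.6375%
Σ(R_i − R̄_i)(R_m − R̄_m) = 194.3688  ⇒  Cov = 194.3688 / 7 = 27.7670
Σ(R_m − R̄_m)² = 80.0188  ⇒  Var(R_m) = 80.0188 / 7 = 11.4313
β = Cov / Var(R_m) = 27.7670 / 11.4313 = 2.4290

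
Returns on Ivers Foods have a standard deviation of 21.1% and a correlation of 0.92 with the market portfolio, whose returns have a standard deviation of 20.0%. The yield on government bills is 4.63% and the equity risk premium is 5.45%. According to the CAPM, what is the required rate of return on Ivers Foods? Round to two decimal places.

β = ρ × σ_i / σ_m = 0.92 × 21.1% / 20.0% = 0.9706
E(R) = 4.63% + 0.9706 × 5.45% = 9.92%

9.92%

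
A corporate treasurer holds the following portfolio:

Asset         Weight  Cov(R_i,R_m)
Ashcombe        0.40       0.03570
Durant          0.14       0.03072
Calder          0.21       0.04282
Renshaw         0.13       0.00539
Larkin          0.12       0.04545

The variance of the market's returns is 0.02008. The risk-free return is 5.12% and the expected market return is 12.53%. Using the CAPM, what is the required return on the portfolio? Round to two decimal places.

β_Ashcombe = 0.03570 / 0.02008 = 1.7779
β_Durant = 0.03072 / 0.02008 = 1.5299
β_Calder = 0.04282 / 0.02008 = 2.1325
β_Renshaw = 0.00539 / 0.02008 = 0.2684
β_Larkin = 0.04545 / 0.02008 = 2.2634
β_P = Σ w_i β_i = 0.40×1.7779 + 0.14×1.5299 + 0.21×2.1325 + 0.13×0.2684 + 0.12×2.2634 = 1.6797
MRP = 12.53% − 5.12% = 7.41%
E(R_P) = R_f + β_P × MRP = 5.12% + 1.6797 × 7.41% = 17.57%

17.57%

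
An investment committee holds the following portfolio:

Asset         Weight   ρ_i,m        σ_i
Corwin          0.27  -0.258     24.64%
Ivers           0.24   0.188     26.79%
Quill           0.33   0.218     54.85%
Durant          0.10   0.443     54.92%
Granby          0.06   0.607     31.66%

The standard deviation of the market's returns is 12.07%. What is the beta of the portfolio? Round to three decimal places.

β_Corwin = -0.258 × 24.64% / 12.07% = -0.5267
β_Ivers = 0.188 × 26.79% / 12.07% = 0.4173
β_Quill = 0.218 × 54.85% / 12.07% = 0.9907
β_Durant = 0.443 × 54.92% / 12.07% = 2.0157
β_Granby = 0.607 × 31.66% / 12.07% = 1.5922
β_P = Σ w_i β_i = 0.27×-0.5267 + 0.24×0.4173 + 0.33×0.9907 + 0.10×2.0157 + 0.06×1.5922 = 0.5820

0.582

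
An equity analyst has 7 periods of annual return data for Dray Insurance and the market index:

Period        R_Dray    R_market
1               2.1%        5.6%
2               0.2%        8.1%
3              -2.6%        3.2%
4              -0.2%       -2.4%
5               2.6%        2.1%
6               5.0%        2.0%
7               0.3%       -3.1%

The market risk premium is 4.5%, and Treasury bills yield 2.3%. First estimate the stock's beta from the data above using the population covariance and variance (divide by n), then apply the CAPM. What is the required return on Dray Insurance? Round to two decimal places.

Mean R_i = (2.1 + 0.2 − 2.6 − 0.2 + 2.6 + 5.0 + 0.3) / 7 = 1.0571%
Mean R_m = (5.6 + 8.1 + 3.2 − 2.4 + 2.1 + 2.0 − 3.1) / 7 = 2.2143%
Σ(R_i − R̄_i)(R_m − R̄_m) = 3.6843  ⇒  Cov = 3.6843 / 7 = 0.5263
Σ(R_m − R̄_m)² = 96.6686  ⇒  Var(R_m) = 96.6686 / 7 = 13.8098
β = Cov / Var(R_m) = 0.5263 / 13.8098 = 0.0381
E(R) = R_f + β × MRP = 2.3% + 0.0381 × 4.5% = 2.47%

2.47%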